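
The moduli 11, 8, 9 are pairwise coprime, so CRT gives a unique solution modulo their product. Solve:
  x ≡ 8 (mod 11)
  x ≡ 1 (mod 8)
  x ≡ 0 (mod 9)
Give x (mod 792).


Moduli 11, 8, 9 are pairwise coprime; by CRT there is a unique solution modulo M = 11 · 8 · 9 = 792.
Solve pairwise, accumulating the modulus:
  Start with x ≡ 8 (mod 11).
  Combine with x ≡ 1 (mod 8): since gcd(11, 8) = 1, we get a unique residue mod 88.
    Write x = 8 + 11·t and substitute into x ≡ 1 (mod 8): 11·t ≡ 1 − 8 = -7 (mod 8).
    Reduce coefficients mod 8: 3·t ≡ 1 (mod 8).
    The inverse of 3 mod 8 is 3 (since 3·3 = 9 = 1·8 + 1), so t ≡ 3·1 = 3 ≡ 3 (mod 8).
    Then x = 8 + 11·3 = 41, valid modulo lcm(11, 8) = 88: x ≡ 41 (mod 88).
  Combine with x ≡ 0 (mod 9): since gcd(88, 9) = 1, we get a unique residue mod 792.
    Write x = 41 + 88·t and substitute into x ≡ 0 (mod 9): 88·t ≡ 0 − 41 = -41 (mod 9).
    Reduce coefficients mod 9: 7·t ≡ 4 (mod 9).
    The inverse of 7 mod 9 is 4 (since 7·4 = 28 = 3·9 + 1), so t ≡ 4·4 = 16 ≡ 7 (mod 9).
    Then x = 41 + 88·7 = 657, valid modulo lcm(88, 9) = 792: x ≡ 657 (mod 792).
Verify: 657 mod 11 = 8 ✓, 657 mod 8 = 1 ✓, 657 mod 9 = 0 ✓.

x ≡ 657 (mod 792).


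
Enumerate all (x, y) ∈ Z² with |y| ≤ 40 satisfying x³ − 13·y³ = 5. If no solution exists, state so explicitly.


The equation is x³ - 13y³ = 5. For fixed y, x³ = 13·y³ + 5, so a solution requires the RHS to be a perfect cube.
Strategy: iterate y from -40 to 40, compute RHS = 13·y³ + 5, and check whether it is a (positive or negative) perfect cube.
Check small values of y:
  y = 0: RHS = 5 is not a perfect cube.
  y = 1: RHS = 18 is not a perfect cube.
  y = -1: RHS = -8 = (-2)³ ⇒ x = -2 works.
  y = 2: RHS = 109 is not a perfect cube.
  y = -2: RHS = -99 is not a perfect cube.
  y = 3: RHS = 356 is not a perfect cube.
  y = -3: RHS = -346 is not a perfect cube.
Continuing the search up to |y| = 40 finds no further solutions beyond those listed.
Collected solutions: (-2, -1).

Solutions (with |y| ≤ 40): (-2, -1).


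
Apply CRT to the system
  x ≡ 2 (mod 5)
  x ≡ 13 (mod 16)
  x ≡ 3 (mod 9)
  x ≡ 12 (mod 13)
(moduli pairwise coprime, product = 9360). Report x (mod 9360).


Product of moduli M = 5 · 16 · 9 · 13 = 9360.
Merge one congruence at a time:
  Start: x ≡ 2 (mod 5).
  Combine with x ≡ 13 (mod 16); new modulus lcm = 80.
    Write x = 2 + 5·t and substitute into x ≡ 13 (mod 16): 5·t ≡ 13 − 2 = 11 (mod 16).
    The inverse of 5 mod 16 is 13 (since 5·13 = 65 = 4·16 + 1), so t ≡ 13·11 = 143 ≡ 15 (mod 16).
    Then x = 2 + 5·15 = 77, valid modulo lcm(5, 16) = 80: x ≡ 77 (mod 80).
  Combine with x ≡ 3 (mod 9); new modulus lcm = 720.
    Write x = 77 + 80·t and substitute into x ≡ 3 (mod 9): 80·t ≡ 3 − 77 = -74 (mod 9).
    Reduce coefficients mod 9: 8·t ≡ 7 (mod 9).
    The inverse of 8 mod 9 is 8 (since 8·8 = 64 = 7·9 + 1), so t ≡ 8·7 = 56 ≡ 2 (mod 9).
    Then x = 77 + 80·2 = 237, valid modulo lcm(80, 9) = 720: x ≡ 237 (mod 720).
  Combine with x ≡ 12 (mod 13); new modulus lcm = 9360.
    Write x = 237 + 720·t and substitute into x ≡ 12 (mod 13): 720·t ≡ 12 − 237 = -225 (mod 13).
    Reduce coefficients mod 13: 5·t ≡ 9 (mod 13).
    The inverse of 5 mod 13 is 8 (since 5·8 = 40 = 3·13 + 1), so t ≡ 8·9 = 72 ≡ 7 (mod 13).
    Then x = 237 + 720·7 = 5277, valid modulo lcm(720, 13) = 9360: x ≡ 5277 (mod 9360).
Verify against each original: 5277 mod 5 = 2, 5277 mod 16 = 13, 5277 mod 9 = 3, 5277 mod 13 = 12.

x ≡ 5277 (mod 9360).


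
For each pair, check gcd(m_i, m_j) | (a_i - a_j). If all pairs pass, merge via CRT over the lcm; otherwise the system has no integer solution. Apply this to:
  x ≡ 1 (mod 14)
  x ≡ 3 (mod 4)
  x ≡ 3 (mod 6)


Moduli 14, 4, 6 are not pairwise coprime, so CRT works modulo lcm(m_i) when all pairwise compatibility conditions hold.
Pairwise compatibility: gcd(m_i, m_j) must divide a_i - a_j for every pair.
Merge one congruence at a time:
  Start: x ≡ 1 (mod 14).
  Combine with x ≡ 3 (mod 4): gcd(14, 4) = 2; 3 - 1 = 2, which IS divisible by 2, so compatible.
    Write x = 1 + 14·t and substitute into x ≡ 3 (mod 4): 14·t ≡ 3 − 1 = 2 (mod 4).
    Divide the congruence (and modulus) by g = 2: 7·t ≡ 1 (mod 2).
    Reduce coefficients mod 2: 1·t ≡ 1 (mod 2).
    So t ≡ 1 (mod 2).
    Then x = 1 + 14·1 = 15, valid modulo lcm(14, 4) = 28: x ≡ 15 (mod 28).
  Combine with x ≡ 3 (mod 6): gcd(28, 6) = 2; 3 - 15 = -12, which IS divisible by 2, so compatible.
    Write x = 15 + 28·t and substitute into x ≡ 3 (mod 6): 28·t ≡ 3 − 15 = -12 (mod 6).
    Divide the congruence (and modulus) by g = 2: 14·t ≡ -6 (mod 3).
    Reduce coefficients mod 3: 2·t ≡ 0 (mod 3).
    The inverse of 2 mod 3 is 2 (since 2·2 = 4 = 1·3 + 1), so t ≡ 2·0 = 0 ≡ 0 (mod 3).
    Then x = 15 + 28·0 = 15, valid modulo lcm(28, 6) = 84: x ≡ 15 (mod 84).
Verify: 15 mod 14 = 1, 15 mod 4 = 3, 15 mod 6 = 3.

x ≡ 15 (mod 84).


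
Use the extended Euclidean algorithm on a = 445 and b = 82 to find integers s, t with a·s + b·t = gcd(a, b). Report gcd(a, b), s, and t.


Euclidean algorithm on (445, 82) — divide until remainder is 0:
  445 = 5 · 82 + 35
  82 = 2 · 35 + 12
  35 = 2 · 12 + 11
  12 = 1 · 11 + 1
  11 = 11 · 1 + 0
gcd(445, 82) = 1.
Track Bezout coefficients alongside the remainders: start with r₀ = 445 = a·1 + b·0 (s = 1, t = 0) and r₁ = 82 = a·0 + b·1 (s = 0, t = 1); each new remainder r_{k+1} = r_{k-1} − q_k·r_k inherits s_{k+1} = s_{k-1} − q_k·s_k, t_{k+1} = t_{k-1} − q_k·t_k, so r_k = a·s_k + b·t_k at every step:
  q = 5: r = 35, s = 1 − 5·0 = 1, t = 0 − 5·1 = -5  (check: 445·1 + 82·(-5) = 35)
  q = 2: r = 12, s = 0 − 2·1 = -2, t = 1 − 2·(-5) = 11  (check: 445·(-2) + 82·11 = 12)
  q = 2: r = 11, s = 1 − 2·(-2) = 5, t = -5 − 2·11 = -27  (check: 445·5 + 82·(-27) = 11)
  q = 1: r = 1, s = -2 − 1·5 = -7, t = 11 − 1·(-27) = 38  (check: 445·(-7) + 82·38 = 1)
The row with r = 1 (the gcd) gives the Bezout coefficients s = -7, t = 38.
Result: 445 · (-7) + 82 · (38) = 1.

gcd(445, 82) = 1; s = -7, t = 38 (check: 445·(-7) + 82·38 = 1).


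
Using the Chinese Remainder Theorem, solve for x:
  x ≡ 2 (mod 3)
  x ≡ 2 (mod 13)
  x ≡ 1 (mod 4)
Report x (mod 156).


Moduli 3, 13, 4 are pairwise coprime; by CRT there is a unique solution modulo M = 3 · 13 · 4 = 156.
Solve pairwise, accumulating the modulus:
  Start with x ≡ 2 (mod 3).
  Combine with x ≡ 2 (mod 13): since gcd(3, 13) = 1, we get a unique residue mod 39.
    Write x = 2 + 3·t and substitute into x ≡ 2 (mod 13): 3·t ≡ 2 − 2 = 0 (mod 13).
    The inverse of 3 mod 13 is 9 (since 3·9 = 27 = 2·13 + 1), so t ≡ 9·0 = 0 ≡ 0 (mod 13).
    Then x = 2 + 3·0 = 2, valid modulo lcm(3, 13) = 39: x ≡ 2 (mod 39).
  Combine with x ≡ 1 (mod 4): since gcd(39, 4) = 1, we get a unique residue mod 156.
    Write x = 2 + 39·t and substitute into x ≡ 1 (mod 4): 39·t ≡ 1 − 2 = -1 (mod 4).
    Reduce coefficients mod 4: 3·t ≡ 3 (mod 4).
    The inverse of 3 mod 4 is 3 (since 3·3 = 9 = 2·4 + 1), so t ≡ 3·3 = 9 ≡ 1 (mod 4).
    Then x = 2 + 39·1 = 41, valid modulo lcm(39, 4) = 156: x ≡ 41 (mod 156).
Verify: 41 mod 3 = 2 ✓, 41 mod 13 = 2 ✓, 41 mod 4 = 1 ✓.

x ≡ 41 (mod 156).


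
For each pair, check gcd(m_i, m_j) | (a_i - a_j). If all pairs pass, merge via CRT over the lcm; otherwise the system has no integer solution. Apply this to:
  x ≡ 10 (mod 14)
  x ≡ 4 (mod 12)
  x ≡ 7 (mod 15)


Moduli 14, 12, 15 are not pairwise coprime, so CRT works modulo lcm(m_i) when all pairwise compatibility conditions hold.
Pairwise compatibility: gcd(m_i, m_j) must divide a_i - a_j for every pair.
Merge one congruence at a time:
  Start: x ≡ 10 (mod 14).
  Combine with x ≡ 4 (mod 12): gcd(14, 12) = 2; 4 - 10 = -6, which IS divisible by 2, so compatible.
    Write x = 10 + 14·t and substitute into x ≡ 4 (mod 12): 14·t ≡ 4 − 10 = -6 (mod 12).
    Divide the congruence (and modulus) by g = 2: 7·t ≡ -3 (mod 6).
    Reduce coefficients mod 6: 1·t ≡ 3 (mod 6).
    So t ≡ 3 (mod 6).
    Then x = 10 + 14·3 = 52, valid modulo lcm(14, 12) = 84: x ≡ 52 (mod 84).
  Combine with x ≡ 7 (mod 15): gcd(84, 15) = 3; 7 - 52 = -45, which IS divisible by 3, so compatible.
    Write x = 52 + 84·t and substitute into x ≡ 7 (mod 15): 84·t ≡ 7 − 52 = -45 (mod 15).
    Divide the congruence (and modulus) by g = 3: 28·t ≡ -15 (mod 5).
    Reduce coefficients mod 5: 3·t ≡ 0 (mod 5).
    The inverse of 3 mod 5 is 2 (since 3·2 = 6 = 1·5 + 1), so t ≡ 2·0 = 0 ≡ 0 (mod 5).
    Then x = 52 + 84·0 = 52, valid modulo lcm(84, 15) = 420: x ≡ 52 (mod 420).
Verify: 52 mod 14 = 10, 52 mod 12 = 4, 52 mod 15 = 7.

x ≡ 52 (mod 420).


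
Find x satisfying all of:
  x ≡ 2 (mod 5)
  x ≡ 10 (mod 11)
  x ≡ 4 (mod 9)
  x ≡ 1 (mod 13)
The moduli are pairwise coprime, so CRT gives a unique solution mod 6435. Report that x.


Product of moduli M = 5 · 11 · 9 · 13 = 6435.
Merge one congruence at a time:
  Start: x ≡ 2 (mod 5).
  Combine with x ≡ 10 (mod 11); new modulus lcm = 55.
    Write x = 2 + 5·t and substitute into x ≡ 10 (mod 11): 5·t ≡ 10 − 2 = 8 (mod 11).
    The inverse of 5 mod 11 is 9 (since 5·9 = 45 = 4·11 + 1), so t ≡ 9·8 = 72 ≡ 6 (mod 11).
    Then x = 2 + 5·6 = 32, valid modulo lcm(5, 11) = 55: x ≡ 32 (mod 55).
  Combine with x ≡ 4 (mod 9); new modulus lcm = 495.
    Write x = 32 + 55·t and substitute into x ≡ 4 (mod 9): 55·t ≡ 4 − 32 = -28 (mod 9).
    Reduce coefficients mod 9: 1·t ≡ 8 (mod 9).
    So t ≡ 8 (mod 9).
    Then x = 32 + 55·8 = 472, valid modulo lcm(55, 9) = 495: x ≡ 472 (mod 495).
  Combine with x ≡ 1 (mod 13); new modulus lcm = 6435.
    Write x = 472 + 495·t and substitute into x ≡ 1 (mod 13): 495·t ≡ 1 − 472 = -471 (mod 13).
    Reduce coefficients mod 13: 1·t ≡ 10 (mod 13).
    So t ≡ 10 (mod 13).
    Then x = 472 + 495·10 = 5422, valid modulo lcm(495, 13) = 6435: x ≡ 5422 (mod 6435).
Verify against each original: 5422 mod 5 = 2, 5422 mod 11 = 10, 5422 mod 9 = 4, 5422 mod 13 = 1.

x ≡ 5422 (mod 6435).


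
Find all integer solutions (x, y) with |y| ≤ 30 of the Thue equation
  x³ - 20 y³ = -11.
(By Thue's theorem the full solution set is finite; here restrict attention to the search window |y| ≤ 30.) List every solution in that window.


The equation is x³ - 20y³ = -11. For fixed y, x³ = 20·y³ − 11, so a solution requires the RHS to be a perfect cube.
Strategy: iterate y from -30 to 30, compute RHS = 20·y³ − 11, and check whether it is a (positive or negative) perfect cube.
Check small values of y:
  y = 0: RHS = -11 is not a perfect cube.
  y = 1: RHS = 9 is not a perfect cube.
  y = -1: RHS = -31 is not a perfect cube.
  y = 2: RHS = 149 is not a perfect cube.
  y = -2: RHS = -171 is not a perfect cube.
  y = 3: RHS = 529 is not a perfect cube.
  y = -3: RHS = -551 is not a perfect cube.
Continuing the search up to |y| = 30 finds no solutions either.
No (x, y) in the scanned range satisfies the equation.

No integer solutions with |y| ≤ 30.


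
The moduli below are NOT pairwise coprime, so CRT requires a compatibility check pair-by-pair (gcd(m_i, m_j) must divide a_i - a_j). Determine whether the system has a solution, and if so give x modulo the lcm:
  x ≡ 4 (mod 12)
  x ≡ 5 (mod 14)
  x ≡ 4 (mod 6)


Moduli 12, 14, 6 are not pairwise coprime, so CRT works modulo lcm(m_i) when all pairwise compatibility conditions hold.
Pairwise compatibility: gcd(m_i, m_j) must divide a_i - a_j for every pair.
Merge one congruence at a time:
  Start: x ≡ 4 (mod 12).
  Combine with x ≡ 5 (mod 14): gcd(12, 14) = 2, and 5 - 4 = 1 is NOT divisible by 2.
    ⇒ system is inconsistent (no integer solution).

No solution (the system is inconsistent).


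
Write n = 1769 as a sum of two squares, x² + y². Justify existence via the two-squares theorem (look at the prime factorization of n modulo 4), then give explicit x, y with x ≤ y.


Step 1: Factor n = 1769 = 29 · 61.
Step 2: Check the mod-4 condition on each prime factor: 29 ≡ 1 (mod 4), exponent 1; 61 ≡ 1 (mod 4), exponent 1.
All primes ≡ 3 (mod 4) appear to even exponent (or don't appear), so by the two-squares theorem n IS expressible as a sum of two squares.
Step 3: Build a representation. Here n = 29 · 61 is a product of primes ≡ 1 (mod 4). Each prime p ≡ 1 (mod 4) is itself a sum of two squares; find a² by testing p − a² for a perfect square:
  29: 29 − 1² = 28, 29 − 2² = 25 = 5² ⇒ 29 = 2² + 5².
  61: 61 − 1² = 60, 61 − 2² = 57, 61 − 3² = 52, 61 − 4² = 45, 61 − 5² = 36 = 6² ⇒ 61 = 5² + 6².
  Combine using the Brahmagupta–Fibonacci identity (a² + b²)(c² + d²) = (ac − bd)² + (ad + bc)² = (ac + bd)² + (ad − bc)²:
  29 · 61 = 1769: from (2² + 5²)(5² + 6²), take (2·5 − 5·6, 2·6 + 5·5) = (10 − 30, 12 + 25) = (-20, 37); dropping signs (only squares matter) gives (20, 37); check 20² + 37² = 400 + 1369 = 1769 ✓.
Step 4: Order so x ≤ y and verify: 20² + 37² = 400 + 1369 = 1769 = n. ✓

n = 1769 = 20² + 37² (one valid representation with x ≤ y).


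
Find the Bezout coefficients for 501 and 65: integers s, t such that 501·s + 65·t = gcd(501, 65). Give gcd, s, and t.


Euclidean algorithm on (501, 65) — divide until remainder is 0:
  501 = 7 · 65 + 46
  65 = 1 · 46 + 19
  46 = 2 · 19 + 8
  19 = 2 · 8 + 3
  8 = 2 · 3 + 2
  3 = 1 · 2 + 1
  2 = 2 · 1 + 0
gcd(501, 65) = 1.
Track Bezout coefficients alongside the remainders: start with r₀ = 501 = a·1 + b·0 (s = 1, t = 0) and r₁ = 65 = a·0 + b·1 (s = 0, t = 1); each new remainder r_{k+1} = r_{k-1} − q_k·r_k inherits s_{k+1} = s_{k-1} − q_k·s_k, t_{k+1} = t_{k-1} − q_k·t_k, so r_k = a·s_k + b·t_k at every step:
  q = 7: r = 46, s = 1 − 7·0 = 1, t = 0 − 7·1 = -7  (check: 501·1 + 65·(-7) = 46)
  q = 1: r = 19, s = 0 − 1·1 = -1, t = 1 − 1·(-7) = 8  (check: 501·(-1) + 65·8 = 19)
  q = 2: r = 8, s = 1 − 2·(-1) = 3, t = -7 − 2·8 = -23  (check: 501·3 + 65·(-23) = 8)
  q = 2: r = 3, s = -1 − 2·3 = -7, t = 8 − 2·(-23) = 54  (check: 501·(-7) + 65·54 = 3)
  q = 2: r = 2, s = 3 − 2·(-7) = 17, t = -23 − 2·54 = -131  (check: 501·17 + 65·(-131) = 2)
  q = 1: r = 1, s = -7 − 1·17 = -24, t = 54 − 1·(-131) = 185  (check: 501·(-24) + 65·185 = 1)
The row with r = 1 (the gcd) gives the Bezout coefficients s = -24, t = 185.
Result: 501 · (-24) + 65 · (185) = 1.

gcd(501, 65) = 1; s = -24, t = 185 (check: 501·(-24) + 65·185 = 1).


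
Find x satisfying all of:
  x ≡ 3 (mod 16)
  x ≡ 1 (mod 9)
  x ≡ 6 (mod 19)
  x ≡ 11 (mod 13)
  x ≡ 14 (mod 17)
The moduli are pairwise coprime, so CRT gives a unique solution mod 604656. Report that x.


Product of moduli M = 16 · 9 · 19 · 13 · 17 = 604656.
Merge one congruence at a time:
  Start: x ≡ 3 (mod 16).
  Combine with x ≡ 1 (mod 9); new modulus lcm = 144.
    Write x = 3 + 16·t and substitute into x ≡ 1 (mod 9): 16·t ≡ 1 − 3 = -2 (mod 9).
    Reduce coefficients mod 9: 7·t ≡ 7 (mod 9).
    The inverse of 7 mod 9 is 4 (since 7·4 = 28 = 3·9 + 1), so t ≡ 4·7 = 28 ≡ 1 (mod 9).
    Then x = 3 + 16·1 = 19, valid modulo lcm(16, 9) = 144: x ≡ 19 (mod 144).
  Combine with x ≡ 6 (mod 19); new modulus lcm = 2736.
    Write x = 19 + 144·t and substitute into x ≡ 6 (mod 19): 144·t ≡ 6 − 19 = -13 (mod 19).
    Reduce coefficients mod 19: 11·t ≡ 6 (mod 19).
    The inverse of 11 mod 19 is 7 (since 11·7 = 77 = 4·19 + 1), so t ≡ 7·6 = 42 ≡ 4 (mod 19).
    Then x = 19 + 144·4 = 595, valid modulo lcm(144, 19) = 2736: x ≡ 595 (mod 2736).
  Combine with x ≡ 11 (mod 13); new modulus lcm = 35568.
    Write x = 595 + 2736·t and substitute into x ≡ 11 (mod 13): 2736·t ≡ 11 − 595 = -584 (mod 13).
    Reduce coefficients mod 13: 6·t ≡ 1 (mod 13).
    The inverse of 6 mod 13 is 11 (since 6·11 = 66 = 5·13 + 1), so t ≡ 11·1 = 11 ≡ 11 (mod 13).
    Then x = 595 + 2736·11 = 30691, valid modulo lcm(2736, 13) = 35568: x ≡ 30691 (mod 35568).
  Combine with x ≡ 14 (mod 17); new modulus lcm = 604656.
    Write x = 30691 + 35568·t and substitute into x ≡ 14 (mod 17): 35568·t ≡ 14 − 30691 = -30677 (mod 17).
    Reduce coefficients mod 17: 4·t ≡ 8 (mod 17).
    The inverse of 4 mod 17 is 13 (since 4·13 = 52 = 3·17 + 1), so t ≡ 13·8 = 104 ≡ 2 (mod 17).
    Then x = 30691 + 35568·2 = 101827, valid modulo lcm(35568, 17) = 604656: x ≡ 101827 (mod 604656).
Verify against each original: 101827 mod 16 = 3, 101827 mod 9 = 1, 101827 mod 19 = 6, 101827 mod 13 = 11, 101827 mod 17 = 14.

x ≡ 101827 (mod 604656).


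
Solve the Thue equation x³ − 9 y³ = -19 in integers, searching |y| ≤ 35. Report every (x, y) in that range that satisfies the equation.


The equation is x³ - 9y³ = -19. For fixed y, x³ = 9·y³ − 19, so a solution requires the RHS to be a perfect cube.
Strategy: iterate y from -35 to 35, compute RHS = 9·y³ − 19, and check whether it is a (positive or negative) perfect cube.
Check small values of y:
  y = 0: RHS = -19 is not a perfect cube.
  y = 1: RHS = -10 is not a perfect cube.
  y = -1: RHS = -28 is not a perfect cube.
  y = 2: RHS = 53 is not a perfect cube.
  y = -2: RHS = -91 is not a perfect cube.
  y = 3: RHS = 224 is not a perfect cube.
  y = -3: RHS = -262 is not a perfect cube.
Continuing the search up to |y| = 35 finds no solutions either.
No (x, y) in the scanned range satisfies the equation.

No integer solutions with |y| ≤ 35.


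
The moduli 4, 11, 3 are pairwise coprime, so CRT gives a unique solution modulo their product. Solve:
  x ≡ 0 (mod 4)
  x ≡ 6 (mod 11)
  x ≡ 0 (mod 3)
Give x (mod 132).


Moduli 4, 11, 3 are pairwise coprime; by CRT there is a unique solution modulo M = 4 · 11 · 3 = 132.
Solve pairwise, accumulating the modulus:
  Start with x ≡ 0 (mod 4).
  Combine with x ≡ 6 (mod 11): since gcd(4, 11) = 1, we get a unique residue mod 44.
    Write x = 0 + 4·t and substitute into x ≡ 6 (mod 11): 4·t ≡ 6 − 0 = 6 (mod 11).
    The inverse of 4 mod 11 is 3 (since 4·3 = 12 = 1·11 + 1), so t ≡ 3·6 = 18 ≡ 7 (mod 11).
    Then x = 0 + 4·7 = 28, valid modulo lcm(4, 11) = 44: x ≡ 28 (mod 44).
  Combine with x ≡ 0 (mod 3): since gcd(44, 3) = 1, we get a unique residue mod 132.
    Write x = 28 + 44·t and substitute into x ≡ 0 (mod 3): 44·t ≡ 0 − 28 = -28 (mod 3).
    Reduce coefficients mod 3: 2·t ≡ 2 (mod 3).
    The inverse of 2 mod 3 is 2 (since 2·2 = 4 = 1·3 + 1), so t ≡ 2·2 = 4 ≡ 1 (mod 3).
    Then x = 28 + 44·1 = 72, valid modulo lcm(44, 3) = 132: x ≡ 72 (mod 132).
Verify: 72 mod 4 = 0 ✓, 72 mod 11 = 6 ✓, 72 mod 3 = 0 ✓.

x ≡ 72 (mod 132).


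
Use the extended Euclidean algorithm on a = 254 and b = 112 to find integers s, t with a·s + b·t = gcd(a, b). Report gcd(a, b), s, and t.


Euclidean algorithm on (254, 112) — divide until remainder is 0:
  254 = 2 · 112 + 30
  112 = 3 · 30 + 22
  30 = 1 · 22 + 8
  22 = 2 · 8 + 6
  8 = 1 · 6 + 2
  6 = 3 · 2 + 0
gcd(254, 112) = 2.
Track Bezout coefficients alongside the remainders: start with r₀ = 254 = a·1 + b·0 (s = 1, t = 0) and r₁ = 112 = a·0 + b·1 (s = 0, t = 1); each new remainder r_{k+1} = r_{k-1} − q_k·r_k inherits s_{k+1} = s_{k-1} − q_k·s_k, t_{k+1} = t_{k-1} − q_k·t_k, so r_k = a·s_k + b·t_k at every step:
  q = 2: r = 30, s = 1 − 2·0 = 1, t = 0 − 2·1 = -2  (check: 254·1 + 112·(-2) = 30)
  q = 3: r = 22, s = 0 − 3·1 = -3, t = 1 − 3·(-2) = 7  (check: 254·(-3) + 112·7 = 22)
  q = 1: r = 8, s = 1 − 1·(-3) = 4, t = -2 − 1·7 = -9  (check: 254·4 + 112·(-9) = 8)
  q = 2: r = 6, s = -3 − 2·4 = -11, t = 7 − 2·(-9) = 25  (check: 254·(-11) + 112·25 = 6)
  q = 1: r = 2, s = 4 − 1·(-11) = 15, t = -9 − 1·25 = -34  (check: 254·15 + 112·(-34) = 2)
The row with r = 2 (the gcd) gives the Bezout coefficients s = 15, t = -34.
Result: 254 · (15) + 112 · (-34) = 2.

gcd(254, 112) = 2; s = 15, t = -34 (check: 254·15 + 112·(-34) = 2).


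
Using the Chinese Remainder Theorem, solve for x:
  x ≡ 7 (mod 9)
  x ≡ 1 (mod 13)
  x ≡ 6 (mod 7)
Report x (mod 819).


Moduli 9, 13, 7 are pairwise coprime; by CRT there is a unique solution modulo M = 9 · 13 · 7 = 819.
Solve pairwise, accumulating the modulus:
  Start with x ≡ 7 (mod 9).
  Combine with x ≡ 1 (mod 13): since gcd(9, 13) = 1, we get a unique residue mod 117.
    Write x = 7 + 9·t and substitute into x ≡ 1 (mod 13): 9·t ≡ 1 − 7 = -6 (mod 13).
    Reduce coefficients mod 13: 9·t ≡ 7 (mod 13).
    The inverse of 9 mod 13 is 3 (since 9·3 = 27 = 2·13 + 1), so t ≡ 3·7 = 21 ≡ 8 (mod 13).
    Then x = 7 + 9·8 = 79, valid modulo lcm(9, 13) = 117: x ≡ 79 (mod 117).
  Combine with x ≡ 6 (mod 7): since gcd(117, 7) = 1, we get a unique residue mod 819.
    Write x = 79 + 117·t and substitute into x ≡ 6 (mod 7): 117·t ≡ 6 − 79 = -73 (mod 7).
    Reduce coefficients mod 7: 5·t ≡ 4 (mod 7).
    The inverse of 5 mod 7 is 3 (since 5·3 = 15 = 2·7 + 1), so t ≡ 3·4 = 12 ≡ 5 (mod 7).
    Then x = 79 + 117·5 = 664, valid modulo lcm(117, 7) = 819: x ≡ 664 (mod 819).
Verify: 664 mod 9 = 7 ✓, 664 mod 13 = 1 ✓, 664 mod 7 = 6 ✓.

x ≡ 664 (mod 819).


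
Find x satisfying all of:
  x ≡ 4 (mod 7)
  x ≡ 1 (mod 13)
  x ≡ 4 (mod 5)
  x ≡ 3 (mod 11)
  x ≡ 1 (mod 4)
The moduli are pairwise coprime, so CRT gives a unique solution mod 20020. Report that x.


Product of moduli M = 7 · 13 · 5 · 11 · 4 = 20020.
Merge one congruence at a time:
  Start: x ≡ 4 (mod 7).
  Combine with x ≡ 1 (mod 13); new modulus lcm = 91.
    Write x = 4 + 7·t and substitute into x ≡ 1 (mod 13): 7·t ≡ 1 − 4 = -3 (mod 13).
    Reduce coefficients mod 13: 7·t ≡ 10 (mod 13).
    The inverse of 7 mod 13 is 2 (since 7·2 = 14 = 1·13 + 1), so t ≡ 2·10 = 20 ≡ 7 (mod 13).
    Then x = 4 + 7·7 = 53, valid modulo lcm(7, 13) = 91: x ≡ 53 (mod 91).
  Combine with x ≡ 4 (mod 5); new modulus lcm = 455.
    Write x = 53 + 91·t and substitute into x ≡ 4 (mod 5): 91·t ≡ 4 − 53 = -49 (mod 5).
    Reduce coefficients mod 5: 1·t ≡ 1 (mod 5).
    So t ≡ 1 (mod 5).
    Then x = 53 + 91·1 = 144, valid modulo lcm(91, 5) = 455: x ≡ 144 (mod 455).
  Combine with x ≡ 3 (mod 11); new modulus lcm = 5005.
    Write x = 144 + 455·t and substitute into x ≡ 3 (mod 11): 455·t ≡ 3 − 144 = -141 (mod 11).
    Reduce coefficients mod 11: 4·t ≡ 2 (mod 11).
    The inverse of 4 mod 11 is 3 (since 4·3 = 12 = 1·11 + 1), so t ≡ 3·2 = 6 ≡ 6 (mod 11).
    Then x = 144 + 455·6 = 2874, valid modulo lcm(455, 11) = 5005: x ≡ 2874 (mod 5005).
  Combine with x ≡ 1 (mod 4); new modulus lcm = 20020.
    Write x = 2874 + 5005·t and substitute into x ≡ 1 (mod 4): 5005·t ≡ 1 − 2874 = -2873 (mod 4).
    Reduce coefficients mod 4: 1·t ≡ 3 (mod 4).
    So t ≡ 3 (mod 4).
    Then x = 2874 + 5005·3 = 17889, valid modulo lcm(5005, 4) = 20020: x ≡ 17889 (mod 20020).
Verify against each original: 17889 mod 7 = 4, 17889 mod 13 = 1, 17889 mod 5 = 4, 17889 mod 11 = 3, 17889 mod 4 = 1.

x ≡ 17889 (mod 20020).


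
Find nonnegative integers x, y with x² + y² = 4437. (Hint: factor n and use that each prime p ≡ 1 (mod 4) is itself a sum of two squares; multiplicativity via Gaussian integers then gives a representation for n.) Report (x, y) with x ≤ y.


Step 1: Factor n = 4437 = 3^2 · 17 · 29.
Step 2: Check the mod-4 condition on each prime factor: 3 ≡ 3 (mod 4), exponent 2 (must be even); 17 ≡ 1 (mod 4), exponent 1; 29 ≡ 1 (mod 4), exponent 1.
All primes ≡ 3 (mod 4) appear to even exponent (or don't appear), so by the two-squares theorem n IS expressible as a sum of two squares.
Step 3: Build a representation. Group n = k² · m with k = 3 and m = 17 · 29 = 493 (a product of primes ≡ 1 (mod 4)); a representation of m scales to one of n via (k·x)² + (k·y)² = k²(x² + y²). Each prime p ≡ 1 (mod 4) is itself a sum of two squares; find a² by testing p − a² for a perfect square:
  17: 17 − 1² = 16 = 4² ⇒ 17 = 1² + 4².
  29: 29 − 1² = 28, 29 − 2² = 25 = 5² ⇒ 29 = 2² + 5².
  Combine using the Brahmagupta–Fibonacci identity (a² + b²)(c² + d²) = (ac − bd)² + (ad + bc)² = (ac + bd)² + (ad − bc)²:
  17 · 29 = 493: from (1² + 4²)(2² + 5²), take (1·2 − 4·5, 1·5 + 4·2) = (2 − 20, 5 + 8) = (-18, 13); dropping signs (only squares matter) gives (18, 13); check 18² + 13² = 324 + 169 = 493 ✓.
  Scale by k = 3: (3·18, 3·13) = (54, 39).
Step 4: Order so x ≤ y and verify: 39² + 54² = 1521 + 2916 = 4437 = n. ✓

n = 4437 = 39² + 54² (one valid representation with x ≤ y).


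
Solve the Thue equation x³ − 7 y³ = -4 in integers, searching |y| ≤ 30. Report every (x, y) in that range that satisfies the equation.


The equation is x³ - 7y³ = -4. For fixed y, x³ = 7·y³ − 4, so a solution requires the RHS to be a perfect cube.
Strategy: iterate y from -30 to 30, compute RHS = 7·y³ − 4, and check whether it is a (positive or negative) perfect cube.
Check small values of y:
  y = 0: RHS = -4 is not a perfect cube.
  y = 1: RHS = 3 is not a perfect cube.
  y = -1: RHS = -11 is not a perfect cube.
  y = 2: RHS = 52 is not a perfect cube.
  y = -2: RHS = -60 is not a perfect cube.
  y = 3: RHS = 185 is not a perfect cube.
  y = -3: RHS = -193 is not a perfect cube.
Continuing the search up to |y| = 30 finds no solutions either.
No (x, y) in the scanned range satisfies the equation.

No integer solutions with |y| ≤ 30.


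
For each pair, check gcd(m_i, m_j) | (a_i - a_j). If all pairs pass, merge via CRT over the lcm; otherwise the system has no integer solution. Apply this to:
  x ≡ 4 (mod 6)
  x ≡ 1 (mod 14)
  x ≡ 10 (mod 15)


Moduli 6, 14, 15 are not pairwise coprime, so CRT works modulo lcm(m_i) when all pairwise compatibility conditions hold.
Pairwise compatibility: gcd(m_i, m_j) must divide a_i - a_j for every pair.
Merge one congruence at a time:
  Start: x ≡ 4 (mod 6).
  Combine with x ≡ 1 (mod 14): gcd(6, 14) = 2, and 1 - 4 = -3 is NOT divisible by 2.
    ⇒ system is inconsistent (no integer solution).

No solution (the system is inconsistent).


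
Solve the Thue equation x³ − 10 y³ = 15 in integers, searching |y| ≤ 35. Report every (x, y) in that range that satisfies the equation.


The equation is x³ - 10y³ = 15. For fixed y, x³ = 10·y³ + 15, so a solution requires the RHS to be a perfect cube.
Strategy: iterate y from -35 to 35, compute RHS = 10·y³ + 15, and check whether it is a (positive or negative) perfect cube.
Check small values of y:
  y = 0: RHS = 15 is not a perfect cube.
  y = 1: RHS = 25 is not a perfect cube.
  y = -1: RHS = 5 is not a perfect cube.
  y = 2: RHS = 95 is not a perfect cube.
  y = -2: RHS = -65 is not a perfect cube.
  y = 3: RHS = 285 is not a perfect cube.
  y = -3: RHS = -255 is not a perfect cube.
Continuing the search up to |y| = 35 finds no solutions either.
No (x, y) in the scanned range satisfies the equation.

No integer solutions with |y| ≤ 35.


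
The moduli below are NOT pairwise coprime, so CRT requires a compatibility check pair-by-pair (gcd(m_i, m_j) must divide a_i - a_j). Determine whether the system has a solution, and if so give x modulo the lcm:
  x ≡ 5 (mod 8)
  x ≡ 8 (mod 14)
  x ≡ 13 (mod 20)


Moduli 8, 14, 20 are not pairwise coprime, so CRT works modulo lcm(m_i) when all pairwise compatibility conditions hold.
Pairwise compatibility: gcd(m_i, m_j) must divide a_i - a_j for every pair.
Merge one congruence at a time:
  Start: x ≡ 5 (mod 8).
  Combine with x ≡ 8 (mod 14): gcd(8, 14) = 2, and 8 - 5 = 3 is NOT divisible by 2.
    ⇒ system is inconsistent (no integer solution).

No solution (the system is inconsistent).


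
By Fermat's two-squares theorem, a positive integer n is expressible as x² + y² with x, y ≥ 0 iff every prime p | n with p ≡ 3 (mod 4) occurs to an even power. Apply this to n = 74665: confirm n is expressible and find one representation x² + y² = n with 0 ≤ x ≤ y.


Step 1: Factor n = 74665 = 5 · 109 · 137.
Step 2: Check the mod-4 condition on each prime factor: 5 ≡ 1 (mod 4), exponent 1; 109 ≡ 1 (mod 4), exponent 1; 137 ≡ 1 (mod 4), exponent 1.
All primes ≡ 3 (mod 4) appear to even exponent (or don't appear), so by the two-squares theorem n IS expressible as a sum of two squares.
Step 3: Build a representation. Here n = 5 · 109 · 137 is a product of primes ≡ 1 (mod 4). Each prime p ≡ 1 (mod 4) is itself a sum of two squares; find a² by testing p − a² for a perfect square:
  5: 5 − 1² = 4 = 2² ⇒ 5 = 1² + 2².
  109: 109 − 1² = 108, 109 − 2² = 105, 109 − 3² = 100 = 10² ⇒ 109 = 3² + 10².
  137: 137 − 1² = 136, 137 − 2² = 133, 137 − 3² = 128, 137 − 4² = 121 = 11² ⇒ 137 = 4² + 11².
  Combine using the Brahmagupta–Fibonacci identity (a² + b²)(c² + d²) = (ac − bd)² + (ad + bc)² = (ac + bd)² + (ad − bc)²:
  5 · 109 = 545: from (1² + 2²)(3² + 10²), take (1·3 − 2·10, 1·10 + 2·3) = (3 − 20, 10 + 6) = (-17, 16); dropping signs (only squares matter) gives (17, 16); check 17² + 16² = 289 + 256 = 545 ✓.
  545 · 137 = 74665: from (17² + 16²)(4² + 11²), take (17·4 − 16·11, 17·11 + 16·4) = (68 − 176, 187 + 64) = (-108, 251); dropping signs (only squares matter) gives (108, 251); check 108² + 251² = 11664 + 63001 = 74665 ✓.
Step 4: Order so x ≤ y and verify: 108² + 251² = 11664 + 63001 = 74665 = n. ✓

n = 74665 = 108² + 251² (one valid representation with x ≤ y).


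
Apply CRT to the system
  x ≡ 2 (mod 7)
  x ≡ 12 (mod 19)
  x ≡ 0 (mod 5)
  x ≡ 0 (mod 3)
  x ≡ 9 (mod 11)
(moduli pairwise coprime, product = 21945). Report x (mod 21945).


Product of moduli M = 7 · 19 · 5 · 3 · 11 = 21945.
Merge one congruence at a time:
  Start: x ≡ 2 (mod 7).
  Combine with x ≡ 12 (mod 19); new modulus lcm = 133.
    Write x = 2 + 7·t and substitute into x ≡ 12 (mod 19): 7·t ≡ 12 − 2 = 10 (mod 19).
    The inverse of 7 mod 19 is 11 (since 7·11 = 77 = 4·19 + 1), so t ≡ 11·10 = 110 ≡ 15 (mod 19).
    Then x = 2 + 7·15 = 107, valid modulo lcm(7, 19) = 133: x ≡ 107 (mod 133).
  Combine with x ≡ 0 (mod 5); new modulus lcm = 665.
    Write x = 107 + 133·t and substitute into x ≡ 0 (mod 5): 133·t ≡ 0 − 107 = -107 (mod 5).
    Reduce coefficients mod 5: 3·t ≡ 3 (mod 5).
    The inverse of 3 mod 5 is 2 (since 3·2 = 6 = 1·5 + 1), so t ≡ 2·3 = 6 ≡ 1 (mod 5).
    Then x = 107 + 133·1 = 240, valid modulo lcm(133, 5) = 665: x ≡ 240 (mod 665).
  Combine with x ≡ 0 (mod 3); new modulus lcm = 1995.
    Write x = 240 + 665·t and substitute into x ≡ 0 (mod 3): 665·t ≡ 0 − 240 = -240 (mod 3).
    Reduce coefficients mod 3: 2·t ≡ 0 (mod 3).
    The inverse of 2 mod 3 is 2 (since 2·2 = 4 = 1·3 + 1), so t ≡ 2·0 = 0 ≡ 0 (mod 3).
    Then x = 240 + 665·0 = 240, valid modulo lcm(665, 3) = 1995: x ≡ 240 (mod 1995).
  Combine with x ≡ 9 (mod 11); new modulus lcm = 21945.
    Write x = 240 + 1995·t and substitute into x ≡ 9 (mod 11): 1995·t ≡ 9 − 240 = -231 (mod 11).
    Reduce coefficients mod 11: 4·t ≡ 0 (mod 11).
    The inverse of 4 mod 11 is 3 (since 4·3 = 12 = 1·11 + 1), so t ≡ 3·0 = 0 ≡ 0 (mod 11).
    Then x = 240 + 1995·0 = 240, valid modulo lcm(1995, 11) = 21945: x ≡ 240 (mod 21945).
Verify against each original: 240 mod 7 = 2, 240 mod 19 = 12, 240 mod 5 = 0, 240 mod 3 = 0, 240 mod 11 = 9.

x ≡ 240 (mod 21945).


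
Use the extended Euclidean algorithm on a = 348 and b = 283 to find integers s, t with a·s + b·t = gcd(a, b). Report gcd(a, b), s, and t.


Euclidean algorithm on (348, 283) — divide until remainder is 0:
  348 = 1 · 283 + 65
  283 = 4 · 65 + 23
  65 = 2 · 23 + 19
  23 = 1 · 19 + 4
  19 = 4 · 4 + 3
  4 = 1 · 3 + 1
  3 = 3 · 1 + 0
gcd(348, 283) = 1.
Track Bezout coefficients alongside the remainders: start with r₀ = 348 = a·1 + b·0 (s = 1, t = 0) and r₁ = 283 = a·0 + b·1 (s = 0, t = 1); each new remainder r_{k+1} = r_{k-1} − q_k·r_k inherits s_{k+1} = s_{k-1} − q_k·s_k, t_{k+1} = t_{k-1} − q_k·t_k, so r_k = a·s_k + b·t_k at every step:
  q = 1: r = 65, s = 1 − 1·0 = 1, t = 0 − 1·1 = -1  (check: 348·1 + 283·(-1) = 65)
  q = 4: r = 23, s = 0 − 4·1 = -4, t = 1 − 4·(-1) = 5  (check: 348·(-4) + 283·5 = 23)
  q = 2: r = 19, s = 1 − 2·(-4) = 9, t = -1 − 2·5 = -11  (check: 348·9 + 283·(-11) = 19)
  q = 1: r = 4, s = -4 − 1·9 = -13, t = 5 − 1·(-11) = 16  (check: 348·(-13) + 283·16 = 4)
  q = 4: r = 3, s = 9 − 4·(-13) = 61, t = -11 − 4·16 = -75  (check: 348·61 + 283·(-75) = 3)
  q = 1: r = 1, s = -13 − 1·61 = -74, t = 16 − 1·(-75) = 91  (check: 348·(-74) + 283·91 = 1)
The row with r = 1 (the gcd) gives the Bezout coefficients s = -74, t = 91.
Result: 348 · (-74) + 283 · (91) = 1.

gcd(348, 283) = 1; s = -74, t = 91 (check: 348·(-74) + 283·91 = 1).


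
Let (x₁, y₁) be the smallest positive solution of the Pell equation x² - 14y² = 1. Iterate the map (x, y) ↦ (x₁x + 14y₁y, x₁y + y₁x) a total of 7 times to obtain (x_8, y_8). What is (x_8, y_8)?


Step 1: Find the fundamental solution (x₁, y₁) of x² - 14y² = 1.
  Expand √14 as a continued fraction. a₀ = ⌊√14⌋ = 3; iterate m_{k+1} = d_k·a_k − m_k, d_{k+1} = (14 − m_{k+1}²)/d_k, a_{k+1} = ⌊(a₀ + m_{k+1})/d_{k+1}⌋ (starting m₀ = 0, d₀ = 1), with convergents p_k = a_k·p_{k-1} + p_{k-2}, q_k = a_k·q_{k-1} + q_{k-2} (p₋₁ = 1, q₋₁ = 0):
  k = 0: a₀ = 3; p₀/q₀ = 3/1; p₀² − 14·q₀² = 9 − 14 = -5.
  k = 1: m = 3, d = 5, a = ⌊(3 + 3)/5⌋ = 1; p/q = (1·3 + 1)/(1·1 + 0) = 4/1; p² − 14·q² = 16 − 14 = 2.
  k = 2: m = 2, d = 2, a = ⌊(3 + 2)/2⌋ = 2; p/q = (2·4 + 3)/(2·1 + 1) = 11/3; p² − 14·q² = 121 − 126 = -5.
  k = 3: m = 2, d = 5, a = ⌊(3 + 2)/5⌋ = 1; p/q = (1·11 + 4)/(1·3 + 1) = 15/4; p² − 14·q² = 225 − 224 = 1.
  The first convergent with p² − 14·q² = 1 gives the fundamental solution (x₁, y₁) = (15, 4).
Step 2: Apply the recurrence (x_{n+1}, y_{n+1}) = (x₁x_n + 14y₁y_n, x₁y_n + y₁x_n) repeatedly.
  From (x_1, y_1) = (15, 4): x_2 = 15·15 + 14·4·4 = 449; y_2 = 15·4 + 4·15 = 120.
  From (x_2, y_2) = (449, 120): x_3 = 15·449 + 14·4·120 = 13455; y_3 = 15·120 + 4·449 = 3596.
  From (x_3, y_3) = (13455, 3596): x_4 = 15·13455 + 14·4·3596 = 403201; y_4 = 15·3596 + 4·13455 = 107760.
  From (x_4, y_4) = (403201, 107760): x_5 = 15·403201 + 14·4·107760 = 12082575; y_5 = 15·107760 + 4·403201 = 3229204.
  From (x_5, y_5) = (12082575, 3229204): x_6 = 15·12082575 + 14·4·3229204 = 362074049; y_6 = 15·3229204 + 4·12082575 = 96768360.
  From (x_6, y_6) = (362074049, 96768360): x_7 = 15·362074049 + 14·4·96768360 = 10850138895; y_7 = 15·96768360 + 4·362074049 = 2899821596.
  From (x_7, y_7) = (10850138895, 2899821596): x_8 = 15·10850138895 + 14·4·2899821596 = 325142092801; y_8 = 15·2899821596 + 4·10850138895 = 86897879520.
Step 3: Verify x_8² - 14·y_8² = 105717380511014096025601 - 105717380511014096025600 = 1 (should be 1). ✓

(x_1, y_1) = (15, 4); (x_8, y_8) = (325142092801, 86897879520).


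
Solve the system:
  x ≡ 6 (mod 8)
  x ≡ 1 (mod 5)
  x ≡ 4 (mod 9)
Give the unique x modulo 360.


Moduli 8, 5, 9 are pairwise coprime; by CRT there is a unique solution modulo M = 8 · 5 · 9 = 360.
Solve pairwise, accumulating the modulus:
  Start with x ≡ 6 (mod 8).
  Combine with x ≡ 1 (mod 5): since gcd(8, 5) = 1, we get a unique residue mod 40.
    Write x = 6 + 8·t and substitute into x ≡ 1 (mod 5): 8·t ≡ 1 − 6 = -5 (mod 5).
    Reduce coefficients mod 5: 3·t ≡ 0 (mod 5).
    The inverse of 3 mod 5 is 2 (since 3·2 = 6 = 1·5 + 1), so t ≡ 2·0 = 0 ≡ 0 (mod 5).
    Then x = 6 + 8·0 = 6, valid modulo lcm(8, 5) = 40: x ≡ 6 (mod 40).
  Combine with x ≡ 4 (mod 9): since gcd(40, 9) = 1, we get a unique residue mod 360.
    Write x = 6 + 40·t and substitute into x ≡ 4 (mod 9): 40·t ≡ 4 − 6 = -2 (mod 9).
    Reduce coefficients mod 9: 4·t ≡ 7 (mod 9).
    The inverse of 4 mod 9 is 7 (since 4·7 = 28 = 3·9 + 1), so t ≡ 7·7 = 49 ≡ 4 (mod 9).
    Then x = 6 + 40·4 = 166, valid modulo lcm(40, 9) = 360: x ≡ 166 (mod 360).
Verify: 166 mod 8 = 6 ✓, 166 mod 5 = 1 ✓, 166 mod 9 = 4 ✓.

x ≡ 166 (mod 360).


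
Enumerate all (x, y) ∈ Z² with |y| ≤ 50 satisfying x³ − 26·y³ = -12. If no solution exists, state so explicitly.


The equation is x³ - 26y³ = -12. For fixed y, x³ = 26·y³ − 12, so a solution requires the RHS to be a perfect cube.
Strategy: iterate y from -50 to 50, compute RHS = 26·y³ − 12, and check whether it is a (positive or negative) perfect cube.
Check small values of y:
  y = 0: RHS = -12 is not a perfect cube.
  y = 1: RHS = 14 is not a perfect cube.
  y = -1: RHS = -38 is not a perfect cube.
  y = 2: RHS = 196 is not a perfect cube.
  y = -2: RHS = -220 is not a perfect cube.
  y = 3: RHS = 690 is not a perfect cube.
  y = -3: RHS = -714 is not a perfect cube.
Continuing the search up to |y| = 50 finds no solutions either.
No (x, y) in the scanned range satisfies the equation.

No integer solutions with |y| ≤ 50.


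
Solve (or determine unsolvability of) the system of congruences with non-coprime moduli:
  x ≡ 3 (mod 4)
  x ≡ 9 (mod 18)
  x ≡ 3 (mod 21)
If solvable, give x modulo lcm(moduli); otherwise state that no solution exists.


Moduli 4, 18, 21 are not pairwise coprime, so CRT works modulo lcm(m_i) when all pairwise compatibility conditions hold.
Pairwise compatibility: gcd(m_i, m_j) must divide a_i - a_j for every pair.
Merge one congruence at a time:
  Start: x ≡ 3 (mod 4).
  Combine with x ≡ 9 (mod 18): gcd(4, 18) = 2; 9 - 3 = 6, which IS divisible by 2, so compatible.
    Write x = 3 + 4·t and substitute into x ≡ 9 (mod 18): 4·t ≡ 9 − 3 = 6 (mod 18).
    Divide the congruence (and modulus) by g = 2: 2·t ≡ 3 (mod 9).
    The inverse of 2 mod 9 is 5 (since 2·5 = 10 = 1·9 + 1), so t ≡ 5·3 = 15 ≡ 6 (mod 9).
    Then x = 3 + 4·6 = 27, valid modulo lcm(4, 18) = 36: x ≡ 27 (mod 36).
  Combine with x ≡ 3 (mod 21): gcd(36, 21) = 3; 3 - 27 = -24, which IS divisible by 3, so compatible.
    Write x = 27 + 36·t and substitute into x ≡ 3 (mod 21): 36·t ≡ 3 − 27 = -24 (mod 21).
    Divide the congruence (and modulus) by g = 3: 12·t ≡ -8 (mod 7).
    Reduce coefficients mod 7: 5·t ≡ 6 (mod 7).
    The inverse of 5 mod 7 is 3 (since 5·3 = 15 = 2·7 + 1), so t ≡ 3·6 = 18 ≡ 4 (mod 7).
    Then x = 27 + 36·4 = 171, valid modulo lcm(36, 21) = 252: x ≡ 171 (mod 252).
Verify: 171 mod 4 = 3, 171 mod 18 = 9, 171 mod 21 = 3.

x ≡ 171 (mod 252).


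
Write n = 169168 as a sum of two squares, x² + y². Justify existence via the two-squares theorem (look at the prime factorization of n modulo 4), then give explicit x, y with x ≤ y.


Step 1: Factor n = 169168 = 2^4 · 97 · 109.
Step 2: Check the mod-4 condition on each prime factor: 2 = 2 (special); 97 ≡ 1 (mod 4), exponent 1; 109 ≡ 1 (mod 4), exponent 1.
All primes ≡ 3 (mod 4) appear to even exponent (or don't appear), so by the two-squares theorem n IS expressible as a sum of two squares.
Step 3: Build a representation. Group n = k² · m with k = 4 and m = 97 · 109 = 10573 (a product of primes ≡ 1 (mod 4)); a representation of m scales to one of n via (k·x)² + (k·y)² = k²(x² + y²). Each prime p ≡ 1 (mod 4) is itself a sum of two squares; find a² by testing p − a² for a perfect square:
  97: 97 − 1² = 96, 97 − 2² = 93, 97 − 3² = 88, 97 − 4² = 81 = 9² ⇒ 97 = 4² + 9².
  109: 109 − 1² = 108, 109 − 2² = 105, 109 − 3² = 100 = 10² ⇒ 109 = 3² + 10².
  Combine using the Brahmagupta–Fibonacci identity (a² + b²)(c² + d²) = (ac − bd)² + (ad + bc)² = (ac + bd)² + (ad − bc)²:
  97 · 109 = 10573: from (4² + 9²)(3² + 10²), take (4·3 − 9·10, 4·10 + 9·3) = (12 − 90, 40 + 27) = (-78, 67); dropping signs (only squares matter) gives (78, 67); check 78² + 67² = 6084 + 4489 = 10573 ✓.
  Scale by k = 4: (4·78, 4·67) = (312, 268).
Step 4: Order so x ≤ y and verify: 268² + 312² = 71824 + 97344 = 169168 = n. ✓

n = 169168 = 268² + 312² (one valid representation with x ≤ y).
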